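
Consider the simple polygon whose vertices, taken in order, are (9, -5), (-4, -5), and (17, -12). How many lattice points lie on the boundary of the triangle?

21

The number of boundary lattice points is Σ gcd(|Δx|,|Δy|) = gcd(13,0) + gcd(21,7) + gcd(8,7) = 13+7+1 = 21.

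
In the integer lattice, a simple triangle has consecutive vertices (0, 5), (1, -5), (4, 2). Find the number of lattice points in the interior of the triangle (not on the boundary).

18

The shoelace formula gives twice the area as |(0·(-5) − 1·5) + (1·2 − 4·(-5)) + (4·5 − 0·2)| = 37, so the area is 37/2.
Along each edge there are gcd(|Δx|,|Δy|)+1 lattice points, so counting each shared vertex once the boundary has gcd(1,10) + gcd(3,7) + gcd(4,3) = 1+1+1 = 3.
Pick's theorem gives I = A − B/2 + 1 = 37/2 − 3/2 + 1 = 18.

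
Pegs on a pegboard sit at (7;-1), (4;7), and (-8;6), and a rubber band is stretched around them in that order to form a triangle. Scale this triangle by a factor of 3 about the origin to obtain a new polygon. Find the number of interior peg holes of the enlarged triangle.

By the shoelace formula, twice the signed area is |[7·7 − 4·(-1)] + [4·6 − (-8)·7] + [(-8)·(-1) − 7·6]| = 99, so the area is 49.5.
Along each edge there are gcd(|Δx|,|Δy|)+1 lattice points, so counting each shared vertex once the boundary has gcd(3,8) + gcd(12,1) + gcd(15,7) = 1+1+1 = 3.
Scaling by 3 multiplies the area by 3² = 9 (so the new area is 445.5) and multiplies the boundary lattice-point count by 3, giving 9.
By Pick's theorem, the interior count of the dilated polygon is 445.5 − 9/2 + 1 = 442.

442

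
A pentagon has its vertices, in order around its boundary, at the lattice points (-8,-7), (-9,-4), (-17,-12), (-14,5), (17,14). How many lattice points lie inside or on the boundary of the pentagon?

273

By the shoelace formula, twice the signed area is |((-8)·(-4) − (-9)·(-7)) + ((-9)·(-12) − (-17)·(-4)) + ((-17)·5 − (-14)·(-12)) + ((-14)·14 − 17·5) + (17·(-7) − (-8)·14)| = 532, so the area is 266.
The number of boundary lattice points is Σ gcd(|Δx|,|Δy|) = gcd(1,3) + gcd(8,8) + gcd(3,17) + gcd(31,9) + gcd(25,21) = 1+8+1+1+1 = 12.
Pick's theorem gives I = A − B/2 + 1 = 266 − 12/2 + 1 = 261, so the closed region contains I + B = 261 + 12 = 273 lattice points.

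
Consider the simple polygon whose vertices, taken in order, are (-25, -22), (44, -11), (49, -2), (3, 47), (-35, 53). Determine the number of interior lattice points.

By the shoelace formula, twice the signed area is |[(-25)·(-11) − 44·(-22)] + [44·(-2) − 49·(-11)] + [49·47 − 3·(-2)] + [3·53 − (-35)·47] + [(-35)·(-22) − (-25)·53]| = 7902, so the area is 3951.
Summing gcd(|Δx|,|Δy|) over the edges gives the boundary count: gcd(69,11) + gcd(5,9) + gcd(46,49) + gcd(38,6) + gcd(10,75) = 1+1+1+2+5 = 10.
Pick's theorem gives I = A − B/2 + 1 = 3951 − 10/2 + 1 = 3947.

3947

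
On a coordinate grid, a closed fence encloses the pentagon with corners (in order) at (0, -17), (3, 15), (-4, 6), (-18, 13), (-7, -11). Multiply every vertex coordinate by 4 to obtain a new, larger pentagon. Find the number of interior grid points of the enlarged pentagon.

By the shoelace formula, twice the signed area is |(0·15 − 3·(-17)) + (3·6 − (-4)·15) + ((-4)·13 − (-18)·6) + ((-18)·(-11) − (-7)·13) + ((-7)·(-17) − 0·(-11))| = 593, so the area is 593/2.
Summing gcd(|Δx|,|Δy|) over the edges gives the boundary count: gcd(3,32) + gcd(7,9) + gcd(14,7) + gcd(11,24) + gcd(7,6) = 1+1+7+1+1 = 11.
Scaling by 4 multiplies the area by 4² = 16 (so the new area is 4744) and multiplies the boundary lattice-point count by 4, giving 44.
By Pick's theorem, the interior count of the dilated polygon is 4744 − 44/2 + 1 = 4723.

4723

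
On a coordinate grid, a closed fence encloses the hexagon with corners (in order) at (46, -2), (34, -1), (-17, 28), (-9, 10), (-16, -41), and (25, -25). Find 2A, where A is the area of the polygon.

4093

Using the shoelace formula, 2A = |[46·(-1) − 34·(-2)] + [34·28 − (-17)·(-1)] + [(-17)·10 − (-9)·28] + [(-9)·(-41) − (-16)·10] + [(-16)·(-25) − 25·(-41)] + [25·(-2) − 46·(-25)]| = 4093, so the area is 4093/2.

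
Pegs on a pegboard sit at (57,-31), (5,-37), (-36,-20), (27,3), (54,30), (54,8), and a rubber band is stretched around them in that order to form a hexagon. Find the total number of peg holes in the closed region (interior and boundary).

Using the shoelace formula, 2A = |(57·(-37) − 5·(-31)) + (5·(-20) − (-36)·(-37)) + ((-36)·3 − 27·(-20)) + (27·30 − 54·3) + (54·8 − 54·30) + (54·(-31) − 57·8)| = 5624, so the area is 2812.
Along each edge there are gcd(|Δx|,|Δy|)+1 lattice points, so counting each shared vertex once the boundary has gcd(52,6) + gcd(41,17) + gcd(63,23) + gcd(27,27) + gcd(0,22) + gcd(3,39) = 2+1+1+27+22+3 = 56.
Pick's theorem gives I = A − B/2 + 1 = 2812 − 56/2 + 1 = 2785, so the closed region contains I + B = 2785 + 56 = 2841 lattice points.

2841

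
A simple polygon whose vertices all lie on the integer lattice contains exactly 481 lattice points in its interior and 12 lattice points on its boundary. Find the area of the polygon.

486

Pick's theorem states A = I + B/2 − 1, so A = 481 + 12/2 − 1 = 486.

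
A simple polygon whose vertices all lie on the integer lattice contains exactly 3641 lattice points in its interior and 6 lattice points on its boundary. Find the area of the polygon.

Pick's theorem states A = I + B/2 − 1, so A = 3641 + 6/2 − 1 = 3643.

3643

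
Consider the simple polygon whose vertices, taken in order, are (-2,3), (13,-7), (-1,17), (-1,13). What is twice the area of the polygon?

216

By the shoelace formula, twice the signed area is |[(-2)·(-7) − 13·3] + [13·17 − (-1)·(-7)] + [(-1)·13 − (-1)·17] + [(-1)·3 − (-2)·13]| = 216, so the area is 108.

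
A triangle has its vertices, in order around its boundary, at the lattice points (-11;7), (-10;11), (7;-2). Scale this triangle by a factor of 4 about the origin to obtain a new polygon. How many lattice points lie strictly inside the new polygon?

627

The shoelace formula gives twice the area as |((-11)·11 − (-10)·7) + ((-10)·(-2) − 7·11) + (7·7 − (-11)·(-2))| = 81, so the area is 81/2.
Summing gcd(|Δx|,|Δy|) over the edges gives the boundary count: gcd(1,4) + gcd(17,13) + gcd(18,9) = 1+1+9 = 11.
Scaling by 4 multiplies the area by 4² = 16 (so the new area is 648) and multiplies the boundary lattice-point count by 4, giving 44.
By Pick's theorem, the interior count of the dilated polygon is 648 − 44/2 + 1 = 627.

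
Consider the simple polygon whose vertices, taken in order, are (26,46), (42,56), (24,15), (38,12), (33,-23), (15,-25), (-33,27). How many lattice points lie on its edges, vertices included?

16

Summing gcd(|Δx|,|Δy|) over the edges gives the boundary count: gcd(16,10) + gcd(18,41) + gcd(14,3) + gcd(5,35) + gcd(18,2) + gcd(48,52) + gcd(59,19) = 2+1+1+5+2+4+1 = 16.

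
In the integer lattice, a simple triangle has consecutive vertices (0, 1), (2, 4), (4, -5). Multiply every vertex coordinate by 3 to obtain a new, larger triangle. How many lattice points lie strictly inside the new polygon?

By the shoelace formula, twice the signed area is |(0·4 − 2·1) + (2·(-5) − 4·4) + (4·1 − 0·(-5))| = 24, so the area is 12.
Summing gcd(|Δx|,|Δy|) over the edges gives the boundary count: gcd(2,3) + gcd(2,9) + gcd(4,6) = 1+1+2 = 4.
Scaling by 3 multiplies the area by 3² = 9 (so the new area is 108) and multiplies the boundary lattice-point count by 3, giving 12.
By Pick's theorem, the interior count of the dilated polygon is 108 − 12/2 + 1 = 103.

103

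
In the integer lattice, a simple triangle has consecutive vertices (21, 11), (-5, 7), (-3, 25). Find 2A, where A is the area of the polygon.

460

By the shoelace formula, twice the signed area is |[21·7 − (-5)·11] + [(-5)·25 − (-3)·7] + [(-3)·11 − 21·25]| = 460, so the area is 230.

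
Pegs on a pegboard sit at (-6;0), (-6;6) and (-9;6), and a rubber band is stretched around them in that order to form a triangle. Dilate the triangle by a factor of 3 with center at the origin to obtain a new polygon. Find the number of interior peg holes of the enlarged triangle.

By the shoelace formula, twice the signed area is |[(-6)·6 − (-6)·0] + [(-6)·6 − (-9)·6] + [(-9)·0 − (-6)·6]| = 18, so the area is 9.
Summing gcd(|Δx|,|Δy|) over the edges gives the boundary count: gcd(0,6) + gcd(3,0) + gcd(3,6) = 6+3+3 = 12.
Scaling by 3 multiplies the area by 3² = 9 (so the new area is 81) and multiplies the boundary lattice-point count by 3, giving 36.
By Pick's theorem, the interior count of the dilated polygon is 81 − 36/2 + 1 = 64.

64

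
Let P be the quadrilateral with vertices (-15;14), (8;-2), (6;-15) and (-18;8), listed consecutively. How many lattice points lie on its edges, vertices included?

6

Summing gcd(|Δx|,|Δy|) over the edges gives the boundary count: gcd(23,16) + gcd(2,13) + gcd(24,23) + gcd(3,6) = 1+1+1+3 = 6.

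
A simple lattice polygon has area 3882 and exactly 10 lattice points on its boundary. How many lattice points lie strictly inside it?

3878

Pick's theorem A = I + B/2 − 1 rearranges to I = A − B/2 + 1 = 3882 − 10/2 + 1 = 3878.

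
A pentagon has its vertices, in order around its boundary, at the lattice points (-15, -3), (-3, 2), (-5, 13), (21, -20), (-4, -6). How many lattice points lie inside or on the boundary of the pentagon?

266

Using the shoelace formula, 2A = |((-15)·2 − (-3)·(-3)) + ((-3)·13 − (-5)·2) + ((-5)·(-20) − 21·13) + (21·(-6) − (-4)·(-20)) + ((-4)·(-3) − (-15)·(-6))| = 525, so the area is 525/2.
Summing gcd(|Δx|,|Δy|) over the edges gives the boundary count: gcd(12,5) + gcd(2,11) + gcd(26,33) + gcd(25,14) + gcd(11,3) = 1+1+1+1+1 = 5.
Pick's theorem gives I = A − B/2 + 1 = 525/2 − 5/2 + 1 = 261, so the closed region contains I + B = 261 + 5 = 266 lattice points.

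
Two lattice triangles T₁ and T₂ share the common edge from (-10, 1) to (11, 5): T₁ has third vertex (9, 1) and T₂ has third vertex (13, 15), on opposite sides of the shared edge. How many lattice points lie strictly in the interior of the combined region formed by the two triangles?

The union is the simple quadrilateral with vertices (-10, 1), (9, 1), (11, 5), (13, 15) in order.
The shoelace formula gives twice the area as |((-10)·1 − 9·1) + (9·5 − 11·1) + (11·15 − 13·5) + (13·1 − (-10)·15)| = 278, so the area is 139.
The number of boundary lattice points is Σ gcd(|Δx|,|Δy|) = gcd(19,0) + gcd(2,4) + gcd(2,10) + gcd(23,14) = 19+2+2+1 = 24.
By Pick's theorem I = A − B/2 + 1 = 139 − 24/2 + 1 = 128.

128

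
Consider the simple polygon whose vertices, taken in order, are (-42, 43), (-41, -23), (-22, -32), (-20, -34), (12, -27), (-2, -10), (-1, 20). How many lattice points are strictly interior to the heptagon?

Using the shoelace formula, 2A = |((-42)·(-23) − (-41)·43) + ((-41)·(-32) − (-22)·(-23)) + ((-22)·(-34) − (-20)·(-32)) + ((-20)·(-27) − 12·(-34)) + (12·(-10) − (-2)·(-27)) + ((-2)·20 − (-1)·(-10)) + ((-1)·43 − (-42)·20)| = 5164, so the area is 2582.
The number of boundary lattice points is Σ gcd(|Δx|,|Δy|) = gcd(1,66) + gcd(19,9) + gcd(2,2) + gcd(32,7) + gcd(14,17) + gcd(1,30) + gcd(41,23) = 1+1+2+1+1+1+1 = 8.
By Pick's theorem A = I + B/2 − 1, so I = 2582 − 8/2 + 1 = 2579.

2579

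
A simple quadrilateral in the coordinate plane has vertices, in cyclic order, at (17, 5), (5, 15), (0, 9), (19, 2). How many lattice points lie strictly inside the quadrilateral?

81

Using the shoelace formula, 2A = |(17·15 − 5·5) + (5·9 − 0·15) + (0·2 − 19·9) + (19·5 − 17·2)| = 165, so the area is 165/2.
Summing gcd(|Δx|,|Δy|) over the edges gives the boundary count: gcd(12,10) + gcd(5,6) + gcd(19,7) + gcd(2,3) = 2+1+1+1 = 5.
Pick's theorem gives I = A − B/2 + 1 = 165/2 − 5/2 + 1 = 81.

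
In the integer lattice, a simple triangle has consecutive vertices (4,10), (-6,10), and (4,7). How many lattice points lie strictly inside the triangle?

9

Using the shoelace formula, 2A = |[4·10 − (-6)·10] + [(-6)·7 − 4·10] + [4·10 − 4·7]| = 30, so the area is 15.
Summing gcd(|Δx|,|Δy|) over the edges gives the boundary count: gcd(10,0) + gcd(10,3) + gcd(0,3) = 10+1+3 = 14.
Pick's theorem gives I = A − B/2 + 1 = 15 − 14/2 + 1 = 9.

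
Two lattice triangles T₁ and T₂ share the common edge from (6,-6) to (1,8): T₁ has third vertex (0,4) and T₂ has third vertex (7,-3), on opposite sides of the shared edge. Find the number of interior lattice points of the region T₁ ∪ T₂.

The union is the simple quadrilateral with vertices (6,-6), (0,4), (1,8), (7,-3) in order.
By the shoelace formula, twice the signed area is |[6·4 − 0·(-6)] + [0·8 − 1·4] + [1·(-3) − 7·8] + [7·(-6) − 6·(-3)]| = 63, so the area is 63/2.
The number of boundary lattice points is Σ gcd(|Δx|,|Δy|) = gcd(6,10) + gcd(1,4) + gcd(6,11) + gcd(1,3) = 2+1+1+1 = 5.
By Pick's theorem I = A − B/2 + 1 = 63/2 − 5/2 + 1 = 30.

30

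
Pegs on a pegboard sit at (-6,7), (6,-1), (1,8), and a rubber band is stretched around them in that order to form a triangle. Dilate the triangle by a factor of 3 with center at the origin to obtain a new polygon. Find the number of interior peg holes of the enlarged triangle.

The shoelace formula gives twice the area as |[(-6)·(-1) − 6·7] + [6·8 − 1·(-1)] + [1·7 − (-6)·8]| = 68, so the area is 34.
The number of boundary lattice points is Σ gcd(|Δx|,|Δy|) = gcd(12,8) + gcd(5,9) + gcd(7,1) = 4+1+1 = 6.
Scaling by 3 multiplies the area by 3² = 9 (so the new area is 306) and multiplies the boundary lattice-point count by 3, giving 18.
By Pick's theorem, the interior count of the dilated polygon is 306 − 18/2 + 1 = 298.

298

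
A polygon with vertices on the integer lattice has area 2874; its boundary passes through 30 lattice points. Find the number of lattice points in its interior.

2860

From Pick's theorem, I = A − B/2 + 1 = 2874 − 30/2 + 1 = 2860.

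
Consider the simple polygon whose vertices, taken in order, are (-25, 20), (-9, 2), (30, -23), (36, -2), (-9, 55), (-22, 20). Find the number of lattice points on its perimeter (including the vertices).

13

Summing gcd(|Δx|,|Δy|) over the edges gives the boundary count: gcd(16,18) + gcd(39,25) + gcd(6,21) + gcd(45,57) + gcd(13,35) + gcd(3,0) = 2+1+3+3+1+3 = 13.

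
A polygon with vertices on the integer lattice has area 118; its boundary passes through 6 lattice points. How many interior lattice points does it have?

116

From Pick's theorem, I = A − B/2 + 1 = 118 − 6/2 + 1 = 116.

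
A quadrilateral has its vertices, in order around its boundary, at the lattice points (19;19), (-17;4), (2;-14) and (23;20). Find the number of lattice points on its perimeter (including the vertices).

6

Summing gcd(|Δx|,|Δy|) over the edges gives the boundary count: gcd(36,15) + gcd(19,18) + gcd(21,34) + gcd(4,1) = 3+1+1+1 = 6.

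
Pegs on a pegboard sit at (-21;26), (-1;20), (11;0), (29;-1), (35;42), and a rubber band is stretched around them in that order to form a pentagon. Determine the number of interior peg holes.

1203

The shoelace formula gives twice the area as |((-21)·20 − (-1)·26) + ((-1)·0 − 11·20) + (11·(-1) − 29·0) + (29·42 − 35·(-1)) + (35·26 − (-21)·42)| = 2420, so the area is 1210.
Summing gcd(|Δx|,|Δy|) over the edges gives the boundary count: gcd(20,6) + gcd(12,20) + gcd(18,1) + gcd(6,43) + gcd(56,16) = 2+4+1+1+8 = 16.
By Pick's theorem A = I + B/2 − 1, so I = 1210 − 16/2 + 1 = 1203.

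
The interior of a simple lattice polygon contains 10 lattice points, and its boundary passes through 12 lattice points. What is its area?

By Pick's theorem, A = I + B/2 − 1 = 10 + 12/2 − 1 = 15.

15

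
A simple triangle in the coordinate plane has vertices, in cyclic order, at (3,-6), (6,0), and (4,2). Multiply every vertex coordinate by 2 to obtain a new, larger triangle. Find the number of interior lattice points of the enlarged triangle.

By the shoelace formula, twice the signed area is |[3·0 − 6·(-6)] + [6·2 − 4·0] + [4·(-6) − 3·2]| = 18, so the area is 9.
Summing gcd(|Δx|,|Δy|) over the edges gives the boundary count: gcd(3,6) + gcd(2,2) + gcd(1,8) = 3+2+1 = 6.
Scaling by 2 multiplies the area by 2² = 4 (so the new area is 36) and multiplies the boundary lattice-point count by 2, giving 12.
By Pick's theorem, the interior count of the dilated polygon is 36 − 12/2 + 1 = 31.

31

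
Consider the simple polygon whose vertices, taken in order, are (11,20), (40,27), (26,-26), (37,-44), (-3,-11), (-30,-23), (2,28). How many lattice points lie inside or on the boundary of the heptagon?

Using the shoelace formula, 2A = |(11·27 − 40·20) + (40·(-26) − 26·27) + (26·(-44) − 37·(-26)) + (37·(-11) − (-3)·(-44)) + ((-3)·(-23) − (-30)·(-11)) + ((-30)·28 − 2·(-23)) + (2·20 − 11·28)| = 4289, so the area is 2144.5.
Along each edge there are gcd(|Δx|,|Δy|)+1 lattice points, so counting each shared vertex once the boundary has gcd(29,7) + gcd(14,53) + gcd(11,18) + gcd(40,33) + gcd(27,12) + gcd(32,51) + gcd(9,8) = 1+1+1+1+3+1+1 = 9.
Pick's theorem gives I = A − B/2 + 1 = 2144.5 − 9/2 + 1 = 2141, so the closed region contains I + B = 2141 + 9 = 2150 lattice points.

2150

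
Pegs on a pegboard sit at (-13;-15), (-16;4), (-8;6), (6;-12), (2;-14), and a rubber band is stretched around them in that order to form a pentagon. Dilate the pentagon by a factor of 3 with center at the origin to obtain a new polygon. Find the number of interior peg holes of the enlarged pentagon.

2545

Using the shoelace formula, 2A = |[(-13)·4 − (-16)·(-15)] + [(-16)·6 − (-8)·4] + [(-8)·(-12) − 6·6] + [6·(-14) − 2·(-12)] + [2·(-15) − (-13)·(-14)]| = 568, so the area is 284.
Summing gcd(|Δx|,|Δy|) over the edges gives the boundary count: gcd(3,19) + gcd(8,2) + gcd(14,18) + gcd(4,2) + gcd(15,1) = 1+2+2+2+1 = 8.
Scaling by 3 multiplies the area by 3² = 9 (so the new area is 2556) and multiplies the boundary lattice-point count by 3, giving 24.
By Pick's theorem, the interior count of the dilated polygon is 2556 − 24/2 + 1 = 2545.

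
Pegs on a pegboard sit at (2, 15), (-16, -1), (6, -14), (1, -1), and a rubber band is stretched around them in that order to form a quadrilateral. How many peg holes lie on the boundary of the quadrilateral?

5

Along each edge there are gcd(|Δx|,|Δy|)+1 lattice points, so counting each shared vertex once the boundary has gcd(18,16) + gcd(22,13) + gcd(5,13) + gcd(1,16) = 2+1+1+1 = 5.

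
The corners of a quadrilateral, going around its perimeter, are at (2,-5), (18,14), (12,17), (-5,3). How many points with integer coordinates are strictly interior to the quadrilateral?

Using the shoelace formula, 2A = |(2·14 − 18·(-5)) + (18·17 − 12·14) + (12·3 − (-5)·17) + ((-5)·(-5) − 2·3)| = 396, so the area is 198.
Summing gcd(|Δx|,|Δy|) over the edges gives the boundary count: gcd(16,19) + gcd(6,3) + gcd(17,14) + gcd(7,8) = 1+3+1+1 = 6.
Pick's theorem gives I = A − B/2 + 1 = 198 − 6/2 + 1 = 196.

196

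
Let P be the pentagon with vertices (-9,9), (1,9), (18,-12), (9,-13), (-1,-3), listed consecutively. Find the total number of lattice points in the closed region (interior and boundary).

247

By the shoelace formula, twice the signed area is |((-9)·9 − 1·9) + (1·(-12) − 18·9) + (18·(-13) − 9·(-12)) + (9·(-3) − (-1)·(-13)) + ((-1)·9 − (-9)·(-3))| = 466, so the area is 233.
The number of boundary lattice points is Σ gcd(|Δx|,|Δy|) = gcd(10,0) + gcd(17,21) + gcd(9,1) + gcd(10,10) + gcd(8,12) = 10+1+1+10+4 = 26.
Pick's theorem gives I = A − B/2 + 1 = 233 − 26/2 + 1 = 221, so the closed region contains I + B = 221 + 26 = 247 lattice points.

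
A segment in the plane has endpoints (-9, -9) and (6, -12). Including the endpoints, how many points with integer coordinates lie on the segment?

4

The number of lattice points on a segment between lattice points is gcd(|Δx|,|Δy|) + 1 = gcd(15,3) + 1 = 3 + 1 = 4.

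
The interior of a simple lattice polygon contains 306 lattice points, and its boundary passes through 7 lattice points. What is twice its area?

Pick's theorem states A = I + B/2 − 1, so A = 306 + 7/2 − 1 = 617/2.
Hence 2A = 617.

617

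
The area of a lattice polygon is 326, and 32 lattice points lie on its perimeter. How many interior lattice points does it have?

311

Pick's theorem A = I + B/2 − 1 rearranges to I = A − B/2 + 1 = 326 − 32/2 + 1 = 311.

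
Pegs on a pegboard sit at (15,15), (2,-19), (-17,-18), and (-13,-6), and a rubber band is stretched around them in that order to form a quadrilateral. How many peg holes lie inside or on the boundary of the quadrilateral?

463

The shoelace formula gives twice the area as |(15·(-19) − 2·15) + (2·(-18) − (-17)·(-19)) + ((-17)·(-6) − (-13)·(-18)) + ((-13)·15 − 15·(-6))| = 911, so the area is 911/2.
Summing gcd(|Δx|,|Δy|) over the edges gives the boundary count: gcd(13,34) + gcd(19,1) + gcd(4,12) + gcd(28,21) = 1+1+4+7 = 13.
Pick's theorem gives I = A − B/2 + 1 = 911/2 − 13/2 + 1 = 450, so the closed region contains I + B = 450 + 13 = 463 lattice points.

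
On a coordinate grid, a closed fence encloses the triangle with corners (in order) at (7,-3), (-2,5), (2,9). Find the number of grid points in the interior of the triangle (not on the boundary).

32

By the shoelace formula, twice the signed area is |(7·5 − (-2)·(-3)) + ((-2)·9 − 2·5) + (2·(-3) − 7·9)| = 68, so the area is 34.
Summing gcd(|Δx|,|Δy|) over the edges gives the boundary count: gcd(9,8) + gcd(4,4) + gcd(5,12) = 1+4+1 = 6.
Pick's theorem gives I = A − B/2 + 1 = 34 − 6/2 + 1 = 32.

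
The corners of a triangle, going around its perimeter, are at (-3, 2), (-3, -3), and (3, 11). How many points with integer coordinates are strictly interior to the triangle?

11

The shoelace formula gives twice the area as |[(-3)·(-3) − (-3)·2] + [(-3)·11 − 3·(-3)] + [3·2 − (-3)·11]| = 30, so the area is 15.
The number of boundary lattice points is Σ gcd(|Δx|,|Δy|) = gcd(0,5) + gcd(6,14) + gcd(6,9) = 5+2+3 = 10.
By Pick's theorem A = I + B/2 − 1, so I = 15 − 10/2 + 1 = 11.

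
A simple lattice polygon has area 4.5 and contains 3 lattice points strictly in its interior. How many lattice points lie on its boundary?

5

Pick's theorem gives A = I + B/2 − 1, so B = 2(A − I + 1) = 2(4.5 − 3 + 1) = 5.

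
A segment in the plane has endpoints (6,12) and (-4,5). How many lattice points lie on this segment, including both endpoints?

2

The number of lattice points on a segment between lattice points is gcd(|Δx|,|Δy|) + 1 = gcd(10,7) + 1 = 1 + 1 = 2.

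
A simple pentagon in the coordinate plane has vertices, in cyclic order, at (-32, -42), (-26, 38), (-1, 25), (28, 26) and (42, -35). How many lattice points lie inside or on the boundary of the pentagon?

4305

By the shoelace formula, twice the signed area is |[(-32)·38 − (-26)·(-42)] + [(-26)·25 − (-1)·38] + [(-1)·26 − 28·25] + [28·(-35) − 42·26] + [42·(-42) − (-32)·(-35)]| = 8602, so the area is 4301.
Along each edge there are gcd(|Δx|,|Δy|)+1 lattice points, so counting each shared vertex once the boundary has gcd(6,80) + gcd(25,13) + gcd(29,1) + gcd(14,61) + gcd(74,7) = 2+1+1+1+1 = 6.
Pick's theorem gives I = A − B/2 + 1 = 4301 − 6/2 + 1 = 4299, so the closed region contains I + B = 4299 + 6 = 4305 lattice points.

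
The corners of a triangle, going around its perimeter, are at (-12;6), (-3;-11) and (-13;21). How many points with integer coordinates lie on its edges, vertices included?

4

The number of boundary lattice points is Σ gcd(|Δx|,|Δy|) = gcd(9,17) + gcd(10,32) + gcd(1,15) = 1+2+1 = 4.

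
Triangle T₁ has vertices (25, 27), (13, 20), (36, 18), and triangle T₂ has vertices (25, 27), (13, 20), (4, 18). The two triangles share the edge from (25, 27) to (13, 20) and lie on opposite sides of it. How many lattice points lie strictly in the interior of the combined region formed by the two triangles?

The union is the simple quadrilateral with vertices (25, 27), (36, 18), (13, 20), (4, 18) in order.
Using the shoelace formula, 2A = |[25·18 − 36·27] + [36·20 − 13·18] + [13·18 − 4·20] + [4·27 − 25·18]| = 224, so the area is 112.
Summing gcd(|Δx|,|Δy|) over the edges gives the boundary count: gcd(11,9) + gcd(23,2) + gcd(9,2) + gcd(21,9) = 1+1+1+3 = 6.
By Pick's theorem I = A − B/2 + 1 = 112 − 6/2 + 1 = 110.

110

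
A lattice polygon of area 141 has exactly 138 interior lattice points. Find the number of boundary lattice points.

8

Pick's theorem gives A = I + B/2 − 1, so B = 2(A − I + 1) = 2(141 − 138 + 1) = 8.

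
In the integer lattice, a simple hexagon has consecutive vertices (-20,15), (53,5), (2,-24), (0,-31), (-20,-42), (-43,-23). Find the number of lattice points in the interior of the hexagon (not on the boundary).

The shoelace formula gives twice the area as |((-20)·5 − 53·15) + (53·(-24) − 2·5) + (2·(-31) − 0·(-24)) + (0·(-42) − (-20)·(-31)) + ((-20)·(-23) − (-43)·(-42)) + ((-43)·15 − (-20)·(-23))| = 5310, so the area is 2655.
The number of boundary lattice points is Σ gcd(|Δx|,|Δy|) = gcd(73,10) + gcd(51,29) + gcd(2,7) + gcd(20,11) + gcd(23,19) + gcd(23,38) = 1+1+1+1+1+1 = 6.
By Pick's theorem A = I + B/2 − 1, so I = 2655 − 6/2 + 1 = 2653.

2653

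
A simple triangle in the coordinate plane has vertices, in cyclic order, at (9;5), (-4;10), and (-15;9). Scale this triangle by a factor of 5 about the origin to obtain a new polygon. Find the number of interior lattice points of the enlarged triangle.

By the shoelace formula, twice the signed area is |(9·10 − (-4)·5) + ((-4)·9 − (-15)·10) + ((-15)·5 − 9·9)| = 68, so the area is 34.
Summing gcd(|Δx|,|Δy|) over the edges gives the boundary count: gcd(13,5) + gcd(11,1) + gcd(24,4) = 1+1+4 = 6.
Scaling by 5 multiplies the area by 5² = 25 (so the new area is 850) and multiplies the boundary lattice-point count by 5, giving 30.
By Pick's theorem, the interior count of the dilated polygon is 850 − 30/2 + 1 = 836.

836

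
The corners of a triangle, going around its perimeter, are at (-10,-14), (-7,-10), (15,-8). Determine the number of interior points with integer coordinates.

By the shoelace formula, twice the signed area is |[(-10)·(-10) − (-7)·(-14)] + [(-7)·(-8) − 15·(-10)] + [15·(-14) − (-10)·(-8)]| = 82, so the area is 41.
The number of boundary lattice points is Σ gcd(|Δx|,|Δy|) = gcd(3,4) + gcd(22,2) + gcd(25,6) = 1+2+1 = 4.
Pick's theorem gives I = A − B/2 + 1 = 41 − 4/2 + 1 = 40.

40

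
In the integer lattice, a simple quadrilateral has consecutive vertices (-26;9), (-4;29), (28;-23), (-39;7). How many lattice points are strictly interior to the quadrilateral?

The shoelace formula gives twice the area as |[(-26)·29 − (-4)·9] + [(-4)·(-23) − 28·29] + [28·7 − (-39)·(-23)] + [(-39)·9 − (-26)·7]| = 2308, so the area is 1154.
Along each edge there are gcd(|Δx|,|Δy|)+1 lattice points, so counting each shared vertex once the boundary has gcd(22,20) + gcd(32,52) + gcd(67,30) + gcd(13,2) = 2+4+1+1 = 8.
By Pick's theorem A = I + B/2 − 1, so I = 1154 − 8/2 + 1 = 1151.

1151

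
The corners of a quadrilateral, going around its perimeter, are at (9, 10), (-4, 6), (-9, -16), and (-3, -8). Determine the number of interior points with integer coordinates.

Using the shoelace formula, 2A = |[9·6 − (-4)·10] + [(-4)·(-16) − (-9)·6] + [(-9)·(-8) − (-3)·(-16)] + [(-3)·10 − 9·(-8)]| = 278, so the area is 139.
Summing gcd(|Δx|,|Δy|) over the edges gives the boundary count: gcd(13,4) + gcd(5,22) + gcd(6,8) + gcd(12,18) = 1+1+2+6 = 10.
Pick's theorem gives I = A − B/2 + 1 = 139 − 10/2 + 1 = 135.

135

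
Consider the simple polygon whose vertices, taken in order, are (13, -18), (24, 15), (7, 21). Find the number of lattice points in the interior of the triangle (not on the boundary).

307

Using the shoelace formula, 2A = |[13·15 − 24·(-18)] + [24·21 − 7·15] + [7·(-18) − 13·21]| = 627, so the area is 313.5.
Summing gcd(|Δx|,|Δy|) over the edges gives the boundary count: gcd(11,33) + gcd(17,6) + gcd(6,39) = 11+1+3 = 15.
By Pick's theorem A = I + B/2 − 1, so I = 313.5 − 15/2 + 1 = 307.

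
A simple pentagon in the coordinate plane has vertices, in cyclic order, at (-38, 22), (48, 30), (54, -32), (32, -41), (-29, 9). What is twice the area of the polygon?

The shoelace formula gives twice the area as |[(-38)·30 − 48·22] + [48·(-32) − 54·30] + [54·(-41) − 32·(-32)] + [32·9 − (-29)·(-41)] + [(-29)·22 − (-38)·9]| = 7739, so the area is 7739/2.

7739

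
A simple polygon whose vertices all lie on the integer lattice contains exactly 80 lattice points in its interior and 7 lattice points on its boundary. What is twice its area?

165

Pick's theorem states A = I + B/2 − 1, so A = 80 + 7/2 − 1 = 165/2.
Hence 2A = 165.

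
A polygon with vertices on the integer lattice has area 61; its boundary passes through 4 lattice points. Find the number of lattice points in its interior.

Pick's theorem A = I + B/2 − 1 rearranges to I = A − B/2 + 1 = 61 − 4/2 + 1 = 60.

60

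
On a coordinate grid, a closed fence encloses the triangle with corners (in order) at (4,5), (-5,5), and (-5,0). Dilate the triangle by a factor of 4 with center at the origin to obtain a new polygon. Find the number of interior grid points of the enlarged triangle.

By the shoelace formula, twice the signed area is |[4·5 − (-5)·5] + [(-5)·0 − (-5)·5] + [(-5)·5 − 4·0]| = 45, so the area is 45/2.
The number of boundary lattice points is Σ gcd(|Δx|,|Δy|) = gcd(9,0) + gcd(0,5) + gcd(9,5) = 9+5+1 = 15.
Scaling by 4 multiplies the area by 4² = 16 (so the new area is 360) and multiplies the boundary lattice-point count by 4, giving 60.
By Pick's theorem, the interior count of the dilated polygon is 360 − 60/2 + 1 = 331.

331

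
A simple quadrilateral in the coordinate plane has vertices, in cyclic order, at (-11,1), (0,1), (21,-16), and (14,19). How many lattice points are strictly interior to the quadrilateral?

398

The shoelace formula gives twice the area as |[(-11)·1 − 0·1] + [0·(-16) − 21·1] + [21·19 − 14·(-16)] + [14·1 − (-11)·19]| = 814, so the area is 407.
Summing gcd(|Δx|,|Δy|) over the edges gives the boundary count: gcd(11,0) + gcd(21,17) + gcd(7,35) + gcd(25,18) = 11+1+7+1 = 20.
Pick's theorem gives I = A − B/2 + 1 = 407 − 20/2 + 1 = 398.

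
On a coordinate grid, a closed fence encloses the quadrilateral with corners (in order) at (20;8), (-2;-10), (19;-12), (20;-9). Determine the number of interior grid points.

Using the shoelace formula, 2A = |(20·(-10) − (-2)·8) + ((-2)·(-12) − 19·(-10)) + (19·(-9) − 20·(-12)) + (20·8 − 20·(-9))| = 439, so the area is 439/2.
The number of boundary lattice points is Σ gcd(|Δx|,|Δy|) = gcd(22,18) + gcd(21,2) + gcd(1,3) + gcd(0,17) = 2+1+1+17 = 21.
By Pick's theorem A = I + B/2 − 1, so I = 439/2 − 21/2 + 1 = 210.

210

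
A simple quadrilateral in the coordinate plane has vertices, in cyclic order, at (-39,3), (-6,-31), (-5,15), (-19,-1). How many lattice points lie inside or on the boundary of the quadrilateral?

The shoelace formula gives twice the area as |[(-39)·(-31) − (-6)·3] + [(-6)·15 − (-5)·(-31)] + [(-5)·(-1) − (-19)·15] + [(-19)·3 − (-39)·(-1)]| = 1176, so the area is 588.
Summing gcd(|Δx|,|Δy|) over the edges gives the boundary count: gcd(33,34) + gcd(1,46) + gcd(14,16) + gcd(20,4) = 1+1+2+4 = 8.
Pick's theorem gives I = A − B/2 + 1 = 588 − 8/2 + 1 = 585, so the closed region contains I + B = 585 + 8 = 593 lattice points.

593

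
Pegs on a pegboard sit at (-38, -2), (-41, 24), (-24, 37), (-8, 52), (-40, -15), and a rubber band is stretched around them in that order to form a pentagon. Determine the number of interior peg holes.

By the shoelace formula, twice the signed area is |((-38)·24 − (-41)·(-2)) + ((-41)·37 − (-24)·24) + ((-24)·52 − (-8)·37) + ((-8)·(-15) − (-40)·52) + ((-40)·(-2) − (-38)·(-15))| = 1177, so the area is 588.5.
Along each edge there are gcd(|Δx|,|Δy|)+1 lattice points, so counting each shared vertex once the boundary has gcd(3,26) + gcd(17,13) + gcd(16,15) + gcd(32,67) + gcd(2,13) = 1+1+1+1+1 = 5.
By Pick's theorem A = I + B/2 − 1, so I = 588.5 − 5/2 + 1 = 587.

587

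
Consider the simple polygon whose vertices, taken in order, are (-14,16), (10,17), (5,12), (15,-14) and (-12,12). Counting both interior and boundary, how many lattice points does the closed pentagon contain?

319

Using the shoelace formula, 2A = |[(-14)·17 − 10·16] + [10·12 − 5·17] + [5·(-14) − 15·12] + [15·12 − (-12)·(-14)] + [(-12)·16 − (-14)·12]| = 625, so the area is 312.5.
Summing gcd(|Δx|,|Δy|) over the edges gives the boundary count: gcd(24,1) + gcd(5,5) + gcd(10,26) + gcd(27,26) + gcd(2,4) = 1+5+2+1+2 = 11.
Pick's theorem gives I = A − B/2 + 1 = 312.5 − 11/2 + 1 = 308, so the closed region contains I + B = 308 + 11 = 319 lattice points.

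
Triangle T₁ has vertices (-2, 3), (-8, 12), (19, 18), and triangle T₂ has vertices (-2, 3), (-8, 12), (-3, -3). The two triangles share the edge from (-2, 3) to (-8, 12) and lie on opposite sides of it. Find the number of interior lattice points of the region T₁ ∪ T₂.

157

The union is the simple quadrilateral with vertices (-2, 3), (19, 18), (-8, 12), (-3, -3) in order.
Using the shoelace formula, 2A = |[(-2)·18 − 19·3] + [19·12 − (-8)·18] + [(-8)·(-3) − (-3)·12] + [(-3)·3 − (-2)·(-3)]| = 324, so the area is 162.
Summing gcd(|Δx|,|Δy|) over the edges gives the boundary count: gcd(21,15) + gcd(27,6) + gcd(5,15) + gcd(1,6) = 3+3+5+1 = 12.
By Pick's theorem I = A − B/2 + 1 = 162 − 12/2 + 1 = 157.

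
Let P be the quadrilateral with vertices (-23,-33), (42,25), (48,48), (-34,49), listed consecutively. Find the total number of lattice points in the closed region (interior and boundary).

3933

Using the shoelace formula, 2A = |((-23)·25 − 42·(-33)) + (42·48 − 48·25) + (48·49 − (-34)·48) + ((-34)·(-33) − (-23)·49)| = 7860, so the area is 3930.
Summing gcd(|Δx|,|Δy|) over the edges gives the boundary count: gcd(65,58) + gcd(6,23) + gcd(82,1) + gcd(11,82) = 1+1+1+1 = 4.
Pick's theorem gives I = A − B/2 + 1 = 3930 − 4/2 + 1 = 3929, so the closed region contains I + B = 3929 + 4 = 3933 lattice points.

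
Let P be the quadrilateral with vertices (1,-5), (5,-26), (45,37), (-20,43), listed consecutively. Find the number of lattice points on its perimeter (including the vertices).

6

Summing gcd(|Δx|,|Δy|) over the edges gives the boundary count: gcd(4,21) + gcd(40,63) + gcd(65,6) + gcd(21,48) = 1+1+1+3 = 6.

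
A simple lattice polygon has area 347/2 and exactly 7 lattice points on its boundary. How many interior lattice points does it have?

171

Pick's theorem A = I + B/2 − 1 rearranges to I = A − B/2 + 1 = 347/2 − 7/2 + 1 = 171.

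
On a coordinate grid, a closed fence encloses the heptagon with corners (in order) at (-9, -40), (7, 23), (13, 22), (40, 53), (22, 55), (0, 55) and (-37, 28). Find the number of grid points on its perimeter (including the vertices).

32

Along each edge there are gcd(|Δx|,|Δy|)+1 lattice points, so counting each shared vertex once the boundary has gcd(16,63) + gcd(6,1) + gcd(27,31) + gcd(18,2) + gcd(22,0) + gcd(37,27) + gcd(28,68) = 1+1+1+2+22+1+4 = 32.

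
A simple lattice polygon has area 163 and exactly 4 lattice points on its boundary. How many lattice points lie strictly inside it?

From Pick's theorem, I = A − B/2 + 1 = 163 − 4/2 + 1 = 162.

162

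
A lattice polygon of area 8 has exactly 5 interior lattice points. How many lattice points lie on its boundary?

8

Pick's theorem gives A = I + B/2 − 1, so B = 2(A − I + 1) = 2(8 − 5 + 1) = 8.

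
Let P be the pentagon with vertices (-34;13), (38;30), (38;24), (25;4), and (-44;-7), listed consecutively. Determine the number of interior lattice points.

1491

By the shoelace formula, twice the signed area is |[(-34)·30 − 38·13] + [38·24 − 38·30] + [38·4 − 25·24] + [25·(-7) − (-44)·4] + [(-44)·13 − (-34)·(-7)]| = 2999, so the area is 2999/2.
The number of boundary lattice points is Σ gcd(|Δx|,|Δy|) = gcd(72,17) + gcd(0,6) + gcd(13,20) + gcd(69,11) + gcd(10,20) = 1+6+1+1+10 = 19.
Pick's theorem gives I = A − B/2 + 1 = 2999/2 − 19/2 + 1 = 1491.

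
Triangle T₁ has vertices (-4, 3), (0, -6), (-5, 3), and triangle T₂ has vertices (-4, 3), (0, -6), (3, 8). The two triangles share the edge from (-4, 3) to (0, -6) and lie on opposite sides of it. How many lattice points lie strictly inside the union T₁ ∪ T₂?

The union is the simple quadrilateral with vertices (-4, 3), (-5, 3), (0, -6), (3, 8) in order.
Using the shoelace formula, 2A = |[(-4)·3 − (-5)·3] + [(-5)·(-6) − 0·3] + [0·8 − 3·(-6)] + [3·3 − (-4)·8]| = 92, so the area is 46.
The number of boundary lattice points is Σ gcd(|Δx|,|Δy|) = gcd(1,0) + gcd(5,9) + gcd(3,14) + gcd(7,5) = 1+1+1+1 = 4.
By Pick's theorem I = A − B/2 + 1 = 46 − 4/2 + 1 = 45.

45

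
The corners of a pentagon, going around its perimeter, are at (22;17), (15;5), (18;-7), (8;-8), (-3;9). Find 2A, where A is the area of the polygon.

629

Using the shoelace formula, 2A = |(22·5 − 15·17) + (15·(-7) − 18·5) + (18·(-8) − 8·(-7)) + (8·9 − (-3)·(-8)) + ((-3)·17 − 22·9)| = 629, so the area is 314.5.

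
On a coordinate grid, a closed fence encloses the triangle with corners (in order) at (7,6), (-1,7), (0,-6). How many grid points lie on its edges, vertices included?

3

The number of boundary lattice points is Σ gcd(|Δx|,|Δy|) = gcd(8,1) + gcd(1,13) + gcd(7,12) = 1+1+1 = 3.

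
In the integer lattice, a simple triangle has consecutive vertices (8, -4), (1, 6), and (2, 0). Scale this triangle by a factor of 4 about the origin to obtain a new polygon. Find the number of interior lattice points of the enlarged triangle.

249

The shoelace formula gives twice the area as |(8·6 − 1·(-4)) + (1·0 − 2·6) + (2·(-4) − 8·0)| = 32, so the area is 16.
The number of boundary lattice points is Σ gcd(|Δx|,|Δy|) = gcd(7,10) + gcd(1,6) + gcd(6,4) = 1+1+2 = 4.
Scaling by 4 multiplies the area by 4² = 16 (so the new area is 256) and multiplies the boundary lattice-point count by 4, giving 16.
By Pick's theorem, the interior count of the dilated polygon is 256 − 16/2 + 1 = 249.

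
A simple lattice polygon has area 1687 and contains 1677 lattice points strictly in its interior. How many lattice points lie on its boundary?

22

Pick's theorem gives A = I + B/2 − 1, so B = 2(A − I + 1) = 2(1687 − 1677 + 1) = 22.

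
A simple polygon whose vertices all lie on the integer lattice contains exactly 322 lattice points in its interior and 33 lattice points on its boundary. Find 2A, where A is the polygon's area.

By Pick's theorem, A = I + B/2 − 1 = 322 + 33/2 − 1 = 675/2.
Hence 2A = 675.

675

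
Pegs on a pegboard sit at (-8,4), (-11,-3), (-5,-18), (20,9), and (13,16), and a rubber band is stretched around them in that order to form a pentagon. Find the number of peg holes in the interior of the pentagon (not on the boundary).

The shoelace formula gives twice the area as |[(-8)·(-3) − (-11)·4] + [(-11)·(-18) − (-5)·(-3)] + [(-5)·9 − 20·(-18)] + [20·16 − 13·9] + [13·4 − (-8)·16]| = 949, so the area is 474.5.
Summing gcd(|Δx|,|Δy|) over the edges gives the boundary count: gcd(3,7) + gcd(6,15) + gcd(25,27) + gcd(7,7) + gcd(21,12) = 1+3+1+7+3 = 15.
Pick's theorem gives I = A − B/2 + 1 = 474.5 − 15/2 + 1 = 468.

468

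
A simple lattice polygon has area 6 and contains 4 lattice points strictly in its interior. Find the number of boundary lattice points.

Pick's theorem gives A = I + B/2 − 1, so B = 2(A − I + 1) = 2(6 − 4 + 1) = 6.

6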